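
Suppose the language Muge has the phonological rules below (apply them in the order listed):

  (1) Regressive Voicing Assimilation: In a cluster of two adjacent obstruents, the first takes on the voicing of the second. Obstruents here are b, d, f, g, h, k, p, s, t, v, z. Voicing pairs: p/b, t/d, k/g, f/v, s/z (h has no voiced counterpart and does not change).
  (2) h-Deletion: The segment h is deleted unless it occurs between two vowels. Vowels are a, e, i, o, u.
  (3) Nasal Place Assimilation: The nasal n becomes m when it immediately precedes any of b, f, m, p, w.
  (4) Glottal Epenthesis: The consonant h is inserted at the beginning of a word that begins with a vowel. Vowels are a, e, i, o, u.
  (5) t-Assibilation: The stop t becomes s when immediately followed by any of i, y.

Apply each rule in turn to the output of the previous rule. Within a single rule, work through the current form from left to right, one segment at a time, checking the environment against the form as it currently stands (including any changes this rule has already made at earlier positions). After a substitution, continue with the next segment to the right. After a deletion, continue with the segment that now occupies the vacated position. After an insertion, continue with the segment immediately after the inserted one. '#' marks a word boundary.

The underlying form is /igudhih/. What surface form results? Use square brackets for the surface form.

(1) Regressive Voicing Assimilation: [igudhih] → [iguthih]
(2) h-Deletion: [iguthih] → [iguti]
(3) Nasal Place Assimilation: no change — [iguti]
(4) Glottal Epenthesis: [iguti] → [higuti]
(5) t-Assibilation: [higuti] → [higusi]

[higusi]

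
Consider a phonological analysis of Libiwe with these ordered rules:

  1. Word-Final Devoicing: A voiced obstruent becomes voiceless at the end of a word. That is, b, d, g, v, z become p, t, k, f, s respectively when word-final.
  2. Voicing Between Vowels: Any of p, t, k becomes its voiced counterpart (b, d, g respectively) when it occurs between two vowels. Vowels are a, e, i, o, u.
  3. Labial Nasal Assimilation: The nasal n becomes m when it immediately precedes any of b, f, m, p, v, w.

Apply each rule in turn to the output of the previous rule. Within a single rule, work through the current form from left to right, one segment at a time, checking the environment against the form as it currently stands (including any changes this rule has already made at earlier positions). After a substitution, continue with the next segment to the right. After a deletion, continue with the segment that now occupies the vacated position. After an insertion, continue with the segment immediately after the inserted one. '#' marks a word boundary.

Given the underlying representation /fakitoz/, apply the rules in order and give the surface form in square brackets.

1 Word-Final Devoicing: [fakitoz] → [fakitos]
2 Voicing Between Vowels: [fakitos] → [fagidos]
3 Labial Nasal Assimilation: no change — [fagidos]

[fagidos]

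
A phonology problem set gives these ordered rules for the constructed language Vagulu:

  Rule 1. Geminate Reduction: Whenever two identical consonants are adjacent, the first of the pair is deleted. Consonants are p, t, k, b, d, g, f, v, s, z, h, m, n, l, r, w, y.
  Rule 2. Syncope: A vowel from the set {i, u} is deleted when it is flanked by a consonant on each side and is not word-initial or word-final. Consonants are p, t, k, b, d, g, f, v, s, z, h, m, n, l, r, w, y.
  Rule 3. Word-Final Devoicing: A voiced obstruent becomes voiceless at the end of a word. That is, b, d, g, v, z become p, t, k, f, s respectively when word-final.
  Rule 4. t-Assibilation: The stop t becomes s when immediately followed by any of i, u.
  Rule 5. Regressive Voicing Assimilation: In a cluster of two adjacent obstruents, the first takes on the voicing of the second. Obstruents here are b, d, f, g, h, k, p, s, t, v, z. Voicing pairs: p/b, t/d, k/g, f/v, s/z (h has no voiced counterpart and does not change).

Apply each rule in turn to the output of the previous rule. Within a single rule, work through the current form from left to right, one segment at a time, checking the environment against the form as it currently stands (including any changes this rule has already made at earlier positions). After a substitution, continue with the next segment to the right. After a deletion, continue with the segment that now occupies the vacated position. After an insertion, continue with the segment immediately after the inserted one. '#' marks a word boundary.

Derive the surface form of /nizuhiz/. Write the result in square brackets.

[nshs]

Rule 1 Geminate Reduction: no change — [nizuhiz]
Rule 2 Syncope: [nizuhiz] → [nzhz]
Rule 3 Word-Final Devoicing: [nzhz] → [nzhs]
Rule 4 t-Assibilation: no change — [nzhs]
Rule 5 Regressive Voicing Assimilation: [nzhs] → [nshs]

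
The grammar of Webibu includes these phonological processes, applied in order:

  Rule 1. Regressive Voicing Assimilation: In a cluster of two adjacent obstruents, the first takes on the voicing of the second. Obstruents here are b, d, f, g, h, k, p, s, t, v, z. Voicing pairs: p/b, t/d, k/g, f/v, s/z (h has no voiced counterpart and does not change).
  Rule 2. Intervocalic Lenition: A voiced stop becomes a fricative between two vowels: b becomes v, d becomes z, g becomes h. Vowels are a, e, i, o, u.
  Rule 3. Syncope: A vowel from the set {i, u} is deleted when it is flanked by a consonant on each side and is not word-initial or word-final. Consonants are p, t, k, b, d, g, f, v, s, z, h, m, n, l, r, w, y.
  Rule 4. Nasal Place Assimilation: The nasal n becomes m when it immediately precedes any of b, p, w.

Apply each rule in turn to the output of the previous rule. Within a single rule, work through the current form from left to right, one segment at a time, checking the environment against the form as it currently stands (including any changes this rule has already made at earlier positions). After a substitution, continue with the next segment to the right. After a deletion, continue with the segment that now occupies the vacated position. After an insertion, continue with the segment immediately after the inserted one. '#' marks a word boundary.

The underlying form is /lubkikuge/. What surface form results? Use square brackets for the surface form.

Rule 1 Regressive Voicing Assimilation: [lubkikuge] → [lupkikuge]
Rule 2 Intervocalic Lenition: [lupkikuge] → [lupkikuhe]
Rule 3 Syncope: [lupkikuhe] → [lpkkhe]
Rule 4 Nasal Place Assimilation: no change — [lpkkhe]

[lpkkhe]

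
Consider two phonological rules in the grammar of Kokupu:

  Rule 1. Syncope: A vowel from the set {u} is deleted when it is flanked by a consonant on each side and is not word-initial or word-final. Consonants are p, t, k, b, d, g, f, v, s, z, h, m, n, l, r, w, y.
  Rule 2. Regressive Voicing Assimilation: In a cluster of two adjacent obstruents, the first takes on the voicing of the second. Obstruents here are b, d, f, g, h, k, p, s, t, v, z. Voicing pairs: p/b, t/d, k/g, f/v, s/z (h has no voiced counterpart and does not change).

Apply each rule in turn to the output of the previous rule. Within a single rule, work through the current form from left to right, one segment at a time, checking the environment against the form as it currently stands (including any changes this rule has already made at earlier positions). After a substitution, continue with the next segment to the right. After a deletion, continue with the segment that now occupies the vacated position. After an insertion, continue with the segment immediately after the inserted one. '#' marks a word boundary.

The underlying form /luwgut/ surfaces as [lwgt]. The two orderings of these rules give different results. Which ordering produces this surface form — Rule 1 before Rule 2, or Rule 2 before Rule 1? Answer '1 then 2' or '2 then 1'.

2 then 1

Order 1 then 2:
  1 Syncope: [luwgut] → [lwgt]
  2 Regressive Voicing Assimilation: [lwgt] → [lwkt]
  result: [lwkt]
Order 2 then 1:
  2 Regressive Voicing Assimilation: no change — [luwgut]
  1 Syncope: [luwgut] → [lwgt]
  result: [lwgt]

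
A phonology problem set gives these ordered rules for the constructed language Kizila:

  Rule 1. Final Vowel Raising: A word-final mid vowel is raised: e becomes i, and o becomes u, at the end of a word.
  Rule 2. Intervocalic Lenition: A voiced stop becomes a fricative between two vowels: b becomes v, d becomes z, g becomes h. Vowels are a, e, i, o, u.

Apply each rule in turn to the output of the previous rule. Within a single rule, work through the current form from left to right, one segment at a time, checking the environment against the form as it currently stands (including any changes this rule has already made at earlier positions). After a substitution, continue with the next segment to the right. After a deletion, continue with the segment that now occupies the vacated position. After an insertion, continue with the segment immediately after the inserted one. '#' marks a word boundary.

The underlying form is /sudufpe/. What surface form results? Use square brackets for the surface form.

Rule 1 Final Vowel Raising: [sudufpe] → [sudufpi]
Rule 2 Intervocalic Lenition: [sudufpi] → [suzufpi]

[suzufpi]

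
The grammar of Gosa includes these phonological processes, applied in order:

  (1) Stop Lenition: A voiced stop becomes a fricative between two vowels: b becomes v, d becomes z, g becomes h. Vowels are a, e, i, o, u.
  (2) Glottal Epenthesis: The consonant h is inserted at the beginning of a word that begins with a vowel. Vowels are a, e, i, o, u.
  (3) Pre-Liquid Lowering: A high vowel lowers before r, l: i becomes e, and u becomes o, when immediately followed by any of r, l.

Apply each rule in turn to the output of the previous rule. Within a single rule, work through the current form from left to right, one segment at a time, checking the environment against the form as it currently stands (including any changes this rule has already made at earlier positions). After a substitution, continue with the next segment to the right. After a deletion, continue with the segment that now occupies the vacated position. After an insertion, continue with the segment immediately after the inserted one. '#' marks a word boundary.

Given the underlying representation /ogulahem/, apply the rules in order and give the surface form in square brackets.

(1) Stop Lenition: [ogulahem] → [ohulahem]
(2) Glottal Epenthesis: [ohulahem] → [hohulahem]
(3) Pre-Liquid Lowering: [hohulahem] → [hoholahem]

[hoholahem]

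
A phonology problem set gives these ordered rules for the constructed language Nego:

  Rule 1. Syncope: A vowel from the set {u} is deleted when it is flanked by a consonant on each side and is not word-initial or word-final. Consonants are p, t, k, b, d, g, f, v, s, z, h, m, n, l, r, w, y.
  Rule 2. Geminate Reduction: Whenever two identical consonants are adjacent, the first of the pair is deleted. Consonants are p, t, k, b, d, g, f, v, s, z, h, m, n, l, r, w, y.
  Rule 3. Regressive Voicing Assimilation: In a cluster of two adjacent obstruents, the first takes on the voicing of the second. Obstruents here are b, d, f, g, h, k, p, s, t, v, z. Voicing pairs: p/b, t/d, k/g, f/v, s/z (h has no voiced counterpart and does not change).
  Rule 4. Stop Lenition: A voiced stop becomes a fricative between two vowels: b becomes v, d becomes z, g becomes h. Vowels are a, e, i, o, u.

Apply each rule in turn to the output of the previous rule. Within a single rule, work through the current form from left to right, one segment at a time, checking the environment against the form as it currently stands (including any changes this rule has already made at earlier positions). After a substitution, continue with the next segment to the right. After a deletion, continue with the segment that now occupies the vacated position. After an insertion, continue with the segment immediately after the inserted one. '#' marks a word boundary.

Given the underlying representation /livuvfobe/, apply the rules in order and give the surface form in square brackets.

Rule 1 Syncope: [livuvfobe] → [livvfobe]
Rule 2 Geminate Reduction: [livvfobe] → [livfobe]
Rule 3 Regressive Voicing Assimilation: [livfobe] → [liffobe]
Rule 4 Stop Lenition: [liffobe] → [liffove]

[liffove]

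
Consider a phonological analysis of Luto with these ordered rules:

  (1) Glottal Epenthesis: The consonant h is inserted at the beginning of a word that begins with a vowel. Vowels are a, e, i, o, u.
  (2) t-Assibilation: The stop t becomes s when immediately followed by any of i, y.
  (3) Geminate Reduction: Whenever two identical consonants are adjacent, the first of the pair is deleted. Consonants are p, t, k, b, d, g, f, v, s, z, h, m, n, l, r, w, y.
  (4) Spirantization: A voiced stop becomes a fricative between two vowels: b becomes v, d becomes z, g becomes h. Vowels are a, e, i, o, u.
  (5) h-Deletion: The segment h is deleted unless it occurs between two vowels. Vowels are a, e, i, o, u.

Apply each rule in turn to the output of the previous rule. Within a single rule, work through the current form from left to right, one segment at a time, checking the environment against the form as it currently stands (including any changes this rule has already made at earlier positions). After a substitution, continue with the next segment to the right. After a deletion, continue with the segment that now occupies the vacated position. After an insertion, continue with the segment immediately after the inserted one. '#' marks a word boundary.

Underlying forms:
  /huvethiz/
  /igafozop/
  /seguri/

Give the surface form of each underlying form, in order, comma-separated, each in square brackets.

[uvetiz], [ihafozop], [sehuri]

/huvethiz/:
  (1) Glottal Epenthesis: no change — [huvethiz]
  (2) t-Assibilation: no change — [huvethiz]
  (3) Geminate Reduction: no change — [huvethiz]
  (4) Spirantization: no change — [huvethiz]
  (5) h-Deletion: [huvethiz] → [uvetiz]
/igafozop/:
  (1) Glottal Epenthesis: [igafozop] → [higafozop]
  (2) t-Assibilation: no change — [higafozop]
  (3) Geminate Reduction: no change — [higafozop]
  (4) Spirantization: [higafozop] → [hihafozop]
  (5) h-Deletion: [hihafozop] → [ihafozop]
/seguri/:
  (1) Glottal Epenthesis: no change — [seguri]
  (2) t-Assibilation: no change — [seguri]
  (3) Geminate Reduction: no change — [seguri]
  (4) Spirantization: [seguri] → [sehuri]
  (5) h-Deletion: no change — [sehuri]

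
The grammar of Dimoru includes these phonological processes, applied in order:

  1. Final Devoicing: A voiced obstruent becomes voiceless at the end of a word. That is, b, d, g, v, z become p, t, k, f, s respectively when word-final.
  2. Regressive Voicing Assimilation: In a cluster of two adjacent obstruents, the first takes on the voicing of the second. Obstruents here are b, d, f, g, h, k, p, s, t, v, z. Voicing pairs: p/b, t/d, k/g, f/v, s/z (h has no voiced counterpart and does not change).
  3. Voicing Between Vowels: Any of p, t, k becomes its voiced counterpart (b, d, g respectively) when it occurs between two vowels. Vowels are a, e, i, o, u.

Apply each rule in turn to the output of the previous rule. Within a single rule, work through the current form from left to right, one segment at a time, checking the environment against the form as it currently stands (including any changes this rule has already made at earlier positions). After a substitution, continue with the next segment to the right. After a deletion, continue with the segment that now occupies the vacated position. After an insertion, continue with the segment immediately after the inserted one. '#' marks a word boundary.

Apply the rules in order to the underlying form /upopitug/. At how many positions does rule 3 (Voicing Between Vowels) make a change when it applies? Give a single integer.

3

1 Final Devoicing: [upopitug] → [upopituk]
2 Regressive Voicing Assimilation: no change — [upopituk]
3 Voicing Between Vowels: [upopituk] → [ubobiduk]
Rule 3 changed 3 position(s).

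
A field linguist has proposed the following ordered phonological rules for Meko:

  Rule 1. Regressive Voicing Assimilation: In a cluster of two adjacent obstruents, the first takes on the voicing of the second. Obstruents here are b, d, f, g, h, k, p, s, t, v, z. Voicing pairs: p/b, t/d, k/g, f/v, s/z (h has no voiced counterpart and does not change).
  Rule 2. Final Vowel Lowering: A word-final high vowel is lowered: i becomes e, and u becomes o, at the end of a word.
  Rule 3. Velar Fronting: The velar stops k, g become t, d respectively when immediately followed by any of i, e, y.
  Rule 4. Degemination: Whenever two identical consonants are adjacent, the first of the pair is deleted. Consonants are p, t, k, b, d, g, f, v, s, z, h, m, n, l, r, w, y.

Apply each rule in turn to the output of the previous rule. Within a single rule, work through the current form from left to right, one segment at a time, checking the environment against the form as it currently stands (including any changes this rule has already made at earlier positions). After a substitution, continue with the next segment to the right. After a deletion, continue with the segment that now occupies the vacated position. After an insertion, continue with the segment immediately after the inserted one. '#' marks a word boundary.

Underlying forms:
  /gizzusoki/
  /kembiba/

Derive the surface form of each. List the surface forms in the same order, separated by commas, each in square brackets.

[dizusote], [tembiba]

/gizzusoki/:
  Rule 1 Regressive Voicing Assimilation: no change — [gizzusoki]
  Rule 2 Final Vowel Lowering: [gizzusoki] → [gizzusoke]
  Rule 3 Velar Fronting: [gizzusoke] → [dizzusote]
  Rule 4 Degemination: [dizzusote] → [dizusote]
/kembiba/:
  Rule 1 Regressive Voicing Assimilation: no change — [kembiba]
  Rule 2 Final Vowel Lowering: no change — [kembiba]
  Rule 3 Velar Fronting: [kembiba] → [tembiba]
  Rule 4 Degemination: no change — [tembiba]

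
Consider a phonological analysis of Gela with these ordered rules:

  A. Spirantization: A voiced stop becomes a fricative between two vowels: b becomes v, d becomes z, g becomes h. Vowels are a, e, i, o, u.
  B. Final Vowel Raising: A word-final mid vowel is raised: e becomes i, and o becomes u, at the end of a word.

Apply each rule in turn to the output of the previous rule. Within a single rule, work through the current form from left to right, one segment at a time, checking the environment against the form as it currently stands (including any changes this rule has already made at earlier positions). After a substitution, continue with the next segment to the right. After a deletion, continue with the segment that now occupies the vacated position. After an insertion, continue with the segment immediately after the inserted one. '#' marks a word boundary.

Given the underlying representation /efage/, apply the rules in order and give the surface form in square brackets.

[efahi]

A Spirantization: [efage] → [efahe]
B Final Vowel Raising: [efahe] → [efahi]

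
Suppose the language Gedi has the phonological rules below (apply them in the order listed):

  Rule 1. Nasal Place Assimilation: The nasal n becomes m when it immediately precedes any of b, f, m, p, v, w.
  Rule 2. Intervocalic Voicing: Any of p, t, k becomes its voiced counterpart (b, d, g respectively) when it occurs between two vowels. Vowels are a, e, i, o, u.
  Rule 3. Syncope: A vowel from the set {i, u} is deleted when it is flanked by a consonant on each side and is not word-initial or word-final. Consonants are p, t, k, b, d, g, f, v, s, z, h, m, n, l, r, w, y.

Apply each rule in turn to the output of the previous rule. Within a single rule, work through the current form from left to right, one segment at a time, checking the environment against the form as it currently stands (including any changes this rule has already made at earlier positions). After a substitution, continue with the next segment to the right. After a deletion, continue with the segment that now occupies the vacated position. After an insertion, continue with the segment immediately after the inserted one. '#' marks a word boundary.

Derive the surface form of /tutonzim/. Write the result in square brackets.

Rule 1 Nasal Place Assimilation: no change — [tutonzim]
Rule 2 Intervocalic Voicing: [tutonzim] → [tudonzim]
Rule 3 Syncope: [tudonzim] → [tdonzm]

[tdonzm]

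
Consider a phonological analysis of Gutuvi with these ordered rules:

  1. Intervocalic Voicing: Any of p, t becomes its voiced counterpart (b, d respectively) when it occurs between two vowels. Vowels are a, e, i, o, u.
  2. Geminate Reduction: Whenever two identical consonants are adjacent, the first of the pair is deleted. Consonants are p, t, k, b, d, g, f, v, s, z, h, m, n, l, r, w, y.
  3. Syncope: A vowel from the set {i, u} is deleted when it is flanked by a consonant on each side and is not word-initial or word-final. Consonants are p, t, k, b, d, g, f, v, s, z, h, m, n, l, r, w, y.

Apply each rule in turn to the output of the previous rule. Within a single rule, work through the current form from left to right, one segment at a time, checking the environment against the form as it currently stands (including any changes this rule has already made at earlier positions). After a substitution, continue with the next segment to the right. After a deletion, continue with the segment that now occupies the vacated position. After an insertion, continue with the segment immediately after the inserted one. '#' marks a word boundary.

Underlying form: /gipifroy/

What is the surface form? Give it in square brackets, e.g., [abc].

1 Intervocalic Voicing: [gipifroy] → [gibifroy]
2 Geminate Reduction: no change — [gibifroy]
3 Syncope: [gibifroy] → [gbfroy]

[gbfroy]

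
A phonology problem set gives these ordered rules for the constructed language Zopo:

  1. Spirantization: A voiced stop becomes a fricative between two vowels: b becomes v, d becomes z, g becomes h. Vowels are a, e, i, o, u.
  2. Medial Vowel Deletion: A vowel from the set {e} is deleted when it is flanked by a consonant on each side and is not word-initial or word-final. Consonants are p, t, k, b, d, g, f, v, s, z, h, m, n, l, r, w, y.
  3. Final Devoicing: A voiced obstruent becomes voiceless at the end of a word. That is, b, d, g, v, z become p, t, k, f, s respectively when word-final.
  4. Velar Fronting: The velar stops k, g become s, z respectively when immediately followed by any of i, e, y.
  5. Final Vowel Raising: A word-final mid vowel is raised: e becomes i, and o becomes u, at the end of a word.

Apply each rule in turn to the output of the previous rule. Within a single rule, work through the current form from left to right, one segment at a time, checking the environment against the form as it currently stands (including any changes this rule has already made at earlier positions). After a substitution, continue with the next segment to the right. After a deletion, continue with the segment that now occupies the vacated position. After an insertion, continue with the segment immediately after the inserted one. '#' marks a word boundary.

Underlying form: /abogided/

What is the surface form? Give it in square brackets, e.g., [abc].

1 Spirantization: [abogided] → [avohized]
2 Medial Vowel Deletion: [avohized] → [avohizd]
3 Final Devoicing: [avohizd] → [avohizt]
4 Velar Fronting: no change — [avohizt]
5 Final Vowel Raising: no change — [avohizt]

[avohizt]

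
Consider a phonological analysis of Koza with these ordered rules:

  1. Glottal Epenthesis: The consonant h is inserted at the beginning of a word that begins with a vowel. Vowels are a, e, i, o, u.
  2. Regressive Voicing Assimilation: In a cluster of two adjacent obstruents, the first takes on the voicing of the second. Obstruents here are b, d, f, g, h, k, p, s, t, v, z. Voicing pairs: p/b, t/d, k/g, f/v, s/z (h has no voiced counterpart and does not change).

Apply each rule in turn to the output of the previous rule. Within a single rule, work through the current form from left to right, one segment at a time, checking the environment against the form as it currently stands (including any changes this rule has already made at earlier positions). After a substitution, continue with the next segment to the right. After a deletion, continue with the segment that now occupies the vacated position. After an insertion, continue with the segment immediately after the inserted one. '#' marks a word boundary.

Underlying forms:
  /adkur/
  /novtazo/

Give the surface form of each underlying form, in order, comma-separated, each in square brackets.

[hatkur], [noftazo]

/adkur/:
  1 Glottal Epenthesis: [adkur] → [hadkur]
  2 Regressive Voicing Assimilation: [hadkur] → [hatkur]
/novtazo/:
  1 Glottal Epenthesis: no change — [novtazo]
  2 Regressive Voicing Assimilation: [novtazo] → [noftazo]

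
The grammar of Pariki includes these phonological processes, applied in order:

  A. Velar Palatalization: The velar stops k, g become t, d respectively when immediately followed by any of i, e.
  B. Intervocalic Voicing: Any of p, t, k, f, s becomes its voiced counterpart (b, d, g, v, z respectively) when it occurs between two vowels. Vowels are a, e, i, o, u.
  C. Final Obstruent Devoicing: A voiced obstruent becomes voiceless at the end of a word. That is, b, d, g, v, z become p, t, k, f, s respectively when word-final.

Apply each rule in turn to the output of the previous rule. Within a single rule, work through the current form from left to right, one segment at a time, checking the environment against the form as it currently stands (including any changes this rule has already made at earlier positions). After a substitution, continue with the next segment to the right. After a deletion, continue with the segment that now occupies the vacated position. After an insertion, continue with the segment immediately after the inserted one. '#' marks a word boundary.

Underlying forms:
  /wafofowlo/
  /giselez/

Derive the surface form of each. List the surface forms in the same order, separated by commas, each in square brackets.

/wafofowlo/:
  A Velar Palatalization: no change — [wafofowlo]
  B Intervocalic Voicing: [wafofowlo] → [wavovowlo]
  C Final Obstruent Devoicing: no change — [wavovowlo]
/giselez/:
  A Velar Palatalization: [giselez] → [diselez]
  B Intervocalic Voicing: [diselez] → [dizelez]
  C Final Obstruent Devoicing: [dizelez] → [dizeles]

[wavovowlo], [dizeles]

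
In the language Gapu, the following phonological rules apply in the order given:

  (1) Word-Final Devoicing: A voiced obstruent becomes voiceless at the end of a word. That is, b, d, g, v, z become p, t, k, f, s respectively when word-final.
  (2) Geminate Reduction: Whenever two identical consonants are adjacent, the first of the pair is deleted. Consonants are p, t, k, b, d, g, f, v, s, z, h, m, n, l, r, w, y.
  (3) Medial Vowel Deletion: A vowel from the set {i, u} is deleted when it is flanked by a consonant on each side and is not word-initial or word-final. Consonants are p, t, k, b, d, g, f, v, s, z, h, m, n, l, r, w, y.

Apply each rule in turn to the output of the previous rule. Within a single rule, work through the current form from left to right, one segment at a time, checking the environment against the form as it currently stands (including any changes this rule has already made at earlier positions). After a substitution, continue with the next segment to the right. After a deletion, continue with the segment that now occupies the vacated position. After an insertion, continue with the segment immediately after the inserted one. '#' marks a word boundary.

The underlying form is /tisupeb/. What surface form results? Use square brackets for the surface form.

(1) Word-Final Devoicing: [tisupeb] → [tisupep]
(2) Geminate Reduction: no change — [tisupep]
(3) Medial Vowel Deletion: [tisupep] → [tspep]

[tspep]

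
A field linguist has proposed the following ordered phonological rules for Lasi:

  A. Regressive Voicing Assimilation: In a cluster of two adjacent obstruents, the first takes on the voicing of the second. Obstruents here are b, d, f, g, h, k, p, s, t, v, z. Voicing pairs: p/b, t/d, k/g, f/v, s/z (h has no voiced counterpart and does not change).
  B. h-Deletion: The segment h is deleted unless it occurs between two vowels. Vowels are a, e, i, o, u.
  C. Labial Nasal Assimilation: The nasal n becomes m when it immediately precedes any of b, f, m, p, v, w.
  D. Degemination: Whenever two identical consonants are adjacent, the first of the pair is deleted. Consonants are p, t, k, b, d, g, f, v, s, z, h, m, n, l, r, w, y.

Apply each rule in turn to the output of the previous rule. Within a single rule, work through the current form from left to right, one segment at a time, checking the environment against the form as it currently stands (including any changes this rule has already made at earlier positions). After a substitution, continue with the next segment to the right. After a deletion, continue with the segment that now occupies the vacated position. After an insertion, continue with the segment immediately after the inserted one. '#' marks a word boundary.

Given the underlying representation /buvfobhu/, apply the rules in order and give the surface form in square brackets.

[bufopu]

A Regressive Voicing Assimilation: [buvfobhu] → [buffophu]
B h-Deletion: [buffophu] → [buffopu]
C Labial Nasal Assimilation: no change — [buffopu]
D Degemination: [buffopu] → [bufopu]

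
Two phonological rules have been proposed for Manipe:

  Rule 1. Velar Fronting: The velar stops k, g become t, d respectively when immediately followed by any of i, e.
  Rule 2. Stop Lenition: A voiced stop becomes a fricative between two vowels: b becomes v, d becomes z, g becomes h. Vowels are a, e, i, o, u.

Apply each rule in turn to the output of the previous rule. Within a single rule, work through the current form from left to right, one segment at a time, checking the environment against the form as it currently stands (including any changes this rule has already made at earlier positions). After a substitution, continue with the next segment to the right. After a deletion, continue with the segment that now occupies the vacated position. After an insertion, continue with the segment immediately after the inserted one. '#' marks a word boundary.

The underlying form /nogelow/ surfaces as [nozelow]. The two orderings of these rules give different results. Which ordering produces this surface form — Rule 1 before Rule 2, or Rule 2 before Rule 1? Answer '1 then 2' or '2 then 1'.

Order 1 then 2:
  1 Velar Fronting: [nogelow] → [nodelow]
  2 Stop Lenition: [nodelow] → [nozelow]
  result: [nozelow]
Order 2 then 1:
  2 Stop Lenition: [nogelow] → [nohelow]
  1 Velar Fronting: no change — [nohelow]
  result: [nohelow]

1 then 2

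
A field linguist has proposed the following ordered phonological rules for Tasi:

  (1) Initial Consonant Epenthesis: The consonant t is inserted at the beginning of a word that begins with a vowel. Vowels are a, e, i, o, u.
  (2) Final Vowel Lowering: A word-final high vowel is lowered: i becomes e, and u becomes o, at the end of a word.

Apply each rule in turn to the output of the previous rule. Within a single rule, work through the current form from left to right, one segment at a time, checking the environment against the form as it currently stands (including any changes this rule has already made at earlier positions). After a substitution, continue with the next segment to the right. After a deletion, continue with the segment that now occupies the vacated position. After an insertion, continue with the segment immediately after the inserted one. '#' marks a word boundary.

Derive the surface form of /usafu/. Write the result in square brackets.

[tusafo]

(1) Initial Consonant Epenthesis: [usafu] → [tusafu]
(2) Final Vowel Lowering: [tusafu] → [tusafo]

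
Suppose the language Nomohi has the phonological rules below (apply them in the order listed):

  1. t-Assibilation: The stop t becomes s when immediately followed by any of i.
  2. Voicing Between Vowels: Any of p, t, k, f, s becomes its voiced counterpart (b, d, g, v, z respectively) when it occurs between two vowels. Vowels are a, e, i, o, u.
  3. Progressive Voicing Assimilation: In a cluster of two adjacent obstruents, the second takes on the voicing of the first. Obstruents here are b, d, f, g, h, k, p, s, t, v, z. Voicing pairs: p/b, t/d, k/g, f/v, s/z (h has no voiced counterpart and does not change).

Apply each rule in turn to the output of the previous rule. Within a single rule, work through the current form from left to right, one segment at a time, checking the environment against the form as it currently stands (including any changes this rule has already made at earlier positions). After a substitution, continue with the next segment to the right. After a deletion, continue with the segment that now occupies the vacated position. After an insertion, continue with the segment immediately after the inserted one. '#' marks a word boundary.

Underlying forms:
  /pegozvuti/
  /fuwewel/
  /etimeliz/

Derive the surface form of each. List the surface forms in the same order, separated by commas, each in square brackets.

/pegozvuti/:
  1 t-Assibilation: [pegozvuti] → [pegozvusi]
  2 Voicing Between Vowels: [pegozvusi] → [pegozvuzi]
  3 Progressive Voicing Assimilation: no change — [pegozvuzi]
/fuwewel/:
  1 t-Assibilation: no change — [fuwewel]
  2 Voicing Between Vowels: no change — [fuwewel]
  3 Progressive Voicing Assimilation: no change — [fuwewel]
/etimeliz/:
  1 t-Assibilation: [etimeliz] → [esimeliz]
  2 Voicing Between Vowels: [esimeliz] → [ezimeliz]
  3 Progressive Voicing Assimilation: no change — [ezimeliz]

[pegozvuzi], [fuwewel], [ezimeliz]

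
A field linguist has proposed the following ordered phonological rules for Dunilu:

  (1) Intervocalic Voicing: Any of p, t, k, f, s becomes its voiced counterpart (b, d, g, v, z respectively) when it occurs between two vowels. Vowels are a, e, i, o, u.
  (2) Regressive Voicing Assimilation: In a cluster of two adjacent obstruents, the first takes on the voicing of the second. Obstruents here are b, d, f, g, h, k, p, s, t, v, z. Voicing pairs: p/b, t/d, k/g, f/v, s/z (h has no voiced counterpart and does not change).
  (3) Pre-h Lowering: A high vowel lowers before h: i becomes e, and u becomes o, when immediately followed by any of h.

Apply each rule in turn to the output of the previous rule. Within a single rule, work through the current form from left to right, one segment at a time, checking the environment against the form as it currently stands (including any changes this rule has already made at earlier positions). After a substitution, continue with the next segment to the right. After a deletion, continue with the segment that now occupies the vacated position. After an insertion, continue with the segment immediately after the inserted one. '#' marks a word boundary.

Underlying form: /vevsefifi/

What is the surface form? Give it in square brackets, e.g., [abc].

[vefsevivi]

(1) Intervocalic Voicing: [vevsefifi] → [vevsevivi]
(2) Regressive Voicing Assimilation: [vevsevivi] → [vefsevivi]
(3) Pre-h Lowering: no change — [vefsevivi]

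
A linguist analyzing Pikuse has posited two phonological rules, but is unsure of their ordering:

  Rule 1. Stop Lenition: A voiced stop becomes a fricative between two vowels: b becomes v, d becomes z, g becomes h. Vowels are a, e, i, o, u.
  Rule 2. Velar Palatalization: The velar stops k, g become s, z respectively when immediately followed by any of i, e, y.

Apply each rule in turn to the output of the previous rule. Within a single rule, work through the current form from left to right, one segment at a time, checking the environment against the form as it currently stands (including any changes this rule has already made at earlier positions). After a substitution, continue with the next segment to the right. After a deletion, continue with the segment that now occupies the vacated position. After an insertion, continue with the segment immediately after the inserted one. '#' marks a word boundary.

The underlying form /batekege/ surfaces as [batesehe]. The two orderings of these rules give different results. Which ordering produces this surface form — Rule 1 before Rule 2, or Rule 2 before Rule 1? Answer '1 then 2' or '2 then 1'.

1 then 2

Order 1 then 2:
  1 Stop Lenition: [batekege] → [batekehe]
  2 Velar Palatalization: [batekehe] → [batesehe]
  result: [batesehe]
Order 2 then 1:
  2 Velar Palatalization: [batekege] → [bateseze]
  1 Stop Lenition: no change — [bateseze]
  result: [bateseze]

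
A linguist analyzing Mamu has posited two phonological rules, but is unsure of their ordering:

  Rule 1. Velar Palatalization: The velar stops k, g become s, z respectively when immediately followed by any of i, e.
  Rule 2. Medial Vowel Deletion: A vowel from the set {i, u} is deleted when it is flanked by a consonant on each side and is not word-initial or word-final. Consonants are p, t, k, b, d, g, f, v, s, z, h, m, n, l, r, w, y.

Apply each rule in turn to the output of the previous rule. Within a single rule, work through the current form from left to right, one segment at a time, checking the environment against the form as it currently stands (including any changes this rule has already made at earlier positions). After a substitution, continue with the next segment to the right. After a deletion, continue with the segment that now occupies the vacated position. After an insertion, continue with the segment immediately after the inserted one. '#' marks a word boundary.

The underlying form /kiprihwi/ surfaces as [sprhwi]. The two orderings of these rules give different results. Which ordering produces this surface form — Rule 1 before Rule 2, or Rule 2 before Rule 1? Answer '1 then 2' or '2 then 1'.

Order 1 then 2:
  1 Velar Palatalization: [kiprihwi] → [siprihwi]
  2 Medial Vowel Deletion: [siprihwi] → [sprhwi]
  result: [sprhwi]
Order 2 then 1:
  2 Medial Vowel Deletion: [kiprihwi] → [kprhwi]
  1 Velar Palatalization: no change — [kprhwi]
  result: [kprhwi]

1 then 2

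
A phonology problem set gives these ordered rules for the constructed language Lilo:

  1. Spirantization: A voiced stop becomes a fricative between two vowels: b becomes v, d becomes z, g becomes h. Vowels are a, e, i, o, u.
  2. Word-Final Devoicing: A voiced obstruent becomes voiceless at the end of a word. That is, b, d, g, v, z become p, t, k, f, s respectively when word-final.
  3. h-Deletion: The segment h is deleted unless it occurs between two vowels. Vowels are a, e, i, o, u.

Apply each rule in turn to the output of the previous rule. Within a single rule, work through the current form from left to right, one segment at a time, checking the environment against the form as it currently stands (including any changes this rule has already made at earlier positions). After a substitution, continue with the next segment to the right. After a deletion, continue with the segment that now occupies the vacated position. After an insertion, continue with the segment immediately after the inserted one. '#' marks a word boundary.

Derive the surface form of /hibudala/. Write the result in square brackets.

1 Spirantization: [hibudala] → [hivuzala]
2 Word-Final Devoicing: no change — [hivuzala]
3 h-Deletion: [hivuzala] → [ivuzala]

[ivuzala]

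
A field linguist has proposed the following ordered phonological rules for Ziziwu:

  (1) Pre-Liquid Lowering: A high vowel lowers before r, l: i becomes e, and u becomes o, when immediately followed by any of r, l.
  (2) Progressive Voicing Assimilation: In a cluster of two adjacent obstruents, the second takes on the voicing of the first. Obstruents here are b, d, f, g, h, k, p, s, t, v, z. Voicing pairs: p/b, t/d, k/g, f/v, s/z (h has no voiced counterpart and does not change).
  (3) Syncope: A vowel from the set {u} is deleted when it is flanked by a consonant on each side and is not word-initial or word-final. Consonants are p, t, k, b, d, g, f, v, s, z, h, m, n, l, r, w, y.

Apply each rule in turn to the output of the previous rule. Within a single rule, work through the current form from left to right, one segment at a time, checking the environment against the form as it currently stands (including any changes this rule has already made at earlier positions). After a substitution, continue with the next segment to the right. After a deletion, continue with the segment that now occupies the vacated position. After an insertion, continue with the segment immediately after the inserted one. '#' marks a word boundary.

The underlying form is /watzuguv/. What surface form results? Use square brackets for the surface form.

[watsgv]

(1) Pre-Liquid Lowering: no change — [watzuguv]
(2) Progressive Voicing Assimilation: [watzuguv] → [watsuguv]
(3) Syncope: [watsuguv] → [watsgv]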